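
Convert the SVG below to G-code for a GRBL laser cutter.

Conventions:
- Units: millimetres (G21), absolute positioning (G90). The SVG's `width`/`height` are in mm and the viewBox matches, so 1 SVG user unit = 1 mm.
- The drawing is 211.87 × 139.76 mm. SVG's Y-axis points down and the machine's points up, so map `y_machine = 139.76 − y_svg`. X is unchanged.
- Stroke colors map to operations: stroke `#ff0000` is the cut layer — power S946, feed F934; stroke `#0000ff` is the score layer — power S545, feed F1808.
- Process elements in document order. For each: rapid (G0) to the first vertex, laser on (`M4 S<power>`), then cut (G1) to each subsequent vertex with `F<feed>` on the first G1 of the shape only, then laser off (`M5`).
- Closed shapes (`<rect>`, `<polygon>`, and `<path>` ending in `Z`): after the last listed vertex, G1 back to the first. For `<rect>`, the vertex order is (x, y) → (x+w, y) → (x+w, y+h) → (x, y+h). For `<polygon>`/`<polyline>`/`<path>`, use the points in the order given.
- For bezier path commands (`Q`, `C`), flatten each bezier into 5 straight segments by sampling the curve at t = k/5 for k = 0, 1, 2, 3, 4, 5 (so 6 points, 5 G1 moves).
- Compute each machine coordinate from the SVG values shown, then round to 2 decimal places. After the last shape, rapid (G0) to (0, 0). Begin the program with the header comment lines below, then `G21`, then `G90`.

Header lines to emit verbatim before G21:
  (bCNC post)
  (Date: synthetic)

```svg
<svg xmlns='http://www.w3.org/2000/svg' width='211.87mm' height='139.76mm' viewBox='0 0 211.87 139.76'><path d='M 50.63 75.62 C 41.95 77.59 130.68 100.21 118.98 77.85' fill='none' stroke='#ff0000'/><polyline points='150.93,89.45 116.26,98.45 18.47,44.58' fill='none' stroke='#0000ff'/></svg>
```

(bCNC post)
(Date: synthetic)
G21
G90
G0 X50.63 Y64.14
M4 S946
G1 X55.53 Y61.01 F934
G1 X74.31 Y56.06
G1 X97.48 Y52.47
G1 X115.53 Y53.37
G1 X118.98 Y61.91
M5
G0 X150.93 Y50.31
M4 S545
G1 X116.26 Y41.31 F1808
G1 X18.47 Y95.18
M5
G0 X0.00 Y0.00

1 u = 1 mm; y_m = 139.76 − y.

[1] `<path>` cubic bezier, #ff0000→cut S946 F934: (50.63,64.14) → (55.53,61.01) → (74.31,56.06) → (97.48,52.47) → (115.53,53.37) → (118.98,61.91)

[2] `<polyline>` open polyline, #0000ff→score S545 F1808: (150.93,50.31) → (116.26,41.31) → (18.47,95.18)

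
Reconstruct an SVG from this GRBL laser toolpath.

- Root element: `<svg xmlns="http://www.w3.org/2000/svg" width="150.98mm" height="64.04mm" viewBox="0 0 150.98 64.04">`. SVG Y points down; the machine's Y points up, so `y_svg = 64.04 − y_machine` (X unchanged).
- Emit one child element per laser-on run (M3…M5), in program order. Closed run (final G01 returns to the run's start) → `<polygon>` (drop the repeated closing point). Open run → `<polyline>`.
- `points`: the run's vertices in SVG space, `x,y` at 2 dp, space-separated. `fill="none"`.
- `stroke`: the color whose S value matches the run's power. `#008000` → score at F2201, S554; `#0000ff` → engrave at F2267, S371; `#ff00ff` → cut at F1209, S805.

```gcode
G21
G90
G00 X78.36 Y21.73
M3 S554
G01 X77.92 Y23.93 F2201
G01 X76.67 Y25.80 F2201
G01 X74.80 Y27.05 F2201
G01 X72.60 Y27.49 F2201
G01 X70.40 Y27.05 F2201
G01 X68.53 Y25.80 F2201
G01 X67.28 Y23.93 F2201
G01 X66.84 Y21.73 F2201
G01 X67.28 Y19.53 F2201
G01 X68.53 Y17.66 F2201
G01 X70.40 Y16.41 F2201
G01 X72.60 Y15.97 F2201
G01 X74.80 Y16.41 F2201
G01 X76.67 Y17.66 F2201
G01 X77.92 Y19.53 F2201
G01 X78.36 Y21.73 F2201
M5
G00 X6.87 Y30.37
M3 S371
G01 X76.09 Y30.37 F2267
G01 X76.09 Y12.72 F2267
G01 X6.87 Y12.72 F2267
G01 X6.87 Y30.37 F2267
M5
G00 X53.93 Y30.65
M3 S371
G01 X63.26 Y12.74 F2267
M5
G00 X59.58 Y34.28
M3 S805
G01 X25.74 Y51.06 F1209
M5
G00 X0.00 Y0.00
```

<svg xmlns="http://www.w3.org/2000/svg" width="150.98mm" height="64.04mm" viewBox="0 0 150.98 64.04">
  <polygon points="78.36,42.31 77.92,40.11 76.67,38.24 74.80,36.99 72.60,36.55 70.40,36.99 68.53,38.24 67.28,40.11 66.84,42.31 67.28,44.51 68.53,46.38 70.40,47.63 72.60,48.07 74.80,47.63 76.67,46.38 77.92,44.51" fill="none" stroke="#008000"/>
  <polygon points="6.87,33.67 76.09,33.67 76.09,51.32 6.87,51.32" fill="none" stroke="#0000ff"/>
  <polyline points="53.93,33.39 63.26,51.30" fill="none" stroke="#0000ff"/>
  <polyline points="59.58,29.76 25.74,12.98" fill="none" stroke="#ff00ff"/>
</svg>

Each laser-on run becomes one SVG element. Flip Y back into SVG space with y_svg = 64.04 − y_machine.

Run 1: power S554 maps to stroke `#008000` (score). The run returns to its start, so emit a `<polygon>` with points (Y-flipped): 78.36,42.31 77.92,40.11 76.67,38.24 74.80,36.99 72.60,36.55 70.40,36.99 68.53,38.24 67.28,40.11 66.84,42.31 67.28,44.51 68.53,46.38 70.40,47.63 72.60,48.07 74.80,47.63 76.67,46.38 77.92,44.51.

Run 2: the run's S371 means `#0000ff` (engrave). The run returns to its start, so emit a `<polygon>` with points (Y-flipped): 6.87,33.67 76.09,33.67 76.09,51.32 6.87,51.32.

Run 3: the run's S371 means `#0000ff` (engrave). The run is open, so emit a `<polyline>` with points (Y-flipped): 53.93,33.39 63.26,51.30.

Run 4: the run's S805 means `#ff00ff` (cut). The run is open, so emit a `<polyline>` with points (Y-flipped): 59.58,29.76 25.74,12.98.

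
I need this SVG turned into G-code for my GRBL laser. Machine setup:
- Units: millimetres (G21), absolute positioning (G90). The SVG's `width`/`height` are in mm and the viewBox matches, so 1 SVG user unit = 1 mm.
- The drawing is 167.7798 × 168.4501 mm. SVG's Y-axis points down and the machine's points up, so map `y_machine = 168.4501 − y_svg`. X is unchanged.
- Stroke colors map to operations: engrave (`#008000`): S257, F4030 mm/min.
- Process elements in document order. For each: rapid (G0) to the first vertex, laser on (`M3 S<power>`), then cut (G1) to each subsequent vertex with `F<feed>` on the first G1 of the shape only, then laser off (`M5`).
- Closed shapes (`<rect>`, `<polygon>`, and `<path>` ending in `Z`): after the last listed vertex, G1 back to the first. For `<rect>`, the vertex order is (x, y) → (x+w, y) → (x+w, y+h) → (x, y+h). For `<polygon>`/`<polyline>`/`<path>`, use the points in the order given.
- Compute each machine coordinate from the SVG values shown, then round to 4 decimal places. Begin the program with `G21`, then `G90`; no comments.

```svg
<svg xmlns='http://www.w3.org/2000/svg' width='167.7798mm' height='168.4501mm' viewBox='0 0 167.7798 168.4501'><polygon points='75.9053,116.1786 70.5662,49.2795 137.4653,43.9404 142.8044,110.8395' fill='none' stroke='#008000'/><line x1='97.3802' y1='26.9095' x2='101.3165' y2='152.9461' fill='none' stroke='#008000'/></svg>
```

viewBox `0 0 167.7798 168.4501` with mm width/height → 1 unit = 1 mm. Flip: y_m = 168.4501 − y_svg.

**Shape 1** — `<polygon>` regular polygon, stroke `#008000` → engrave (S257, F4030). Machine vertices: (75.9053,52.2715) → (70.5662,119.1706) → (137.4653,124.5097) → (142.8044,57.6106) → (75.9053,52.2715). Closed: final G1 returns to the first vertex.

**Shape 2** — `<line>` line segment, stroke `#008000` → engrave (S257, F4030). Machine vertices: (97.3802,141.5406) → (101.3165,15.5040). Open path.

G21
G90
G0 X75.9053 Y52.2715
M3 S257
G1 X70.5662 Y119.1706 F4030
G1 X137.4653 Y124.5097
G1 X142.8044 Y57.6106
G1 X75.9053 Y52.2715
M5
G0 X97.3802 Y141.5406
M3 S257
G1 X101.3165 Y15.5040 F4030
M5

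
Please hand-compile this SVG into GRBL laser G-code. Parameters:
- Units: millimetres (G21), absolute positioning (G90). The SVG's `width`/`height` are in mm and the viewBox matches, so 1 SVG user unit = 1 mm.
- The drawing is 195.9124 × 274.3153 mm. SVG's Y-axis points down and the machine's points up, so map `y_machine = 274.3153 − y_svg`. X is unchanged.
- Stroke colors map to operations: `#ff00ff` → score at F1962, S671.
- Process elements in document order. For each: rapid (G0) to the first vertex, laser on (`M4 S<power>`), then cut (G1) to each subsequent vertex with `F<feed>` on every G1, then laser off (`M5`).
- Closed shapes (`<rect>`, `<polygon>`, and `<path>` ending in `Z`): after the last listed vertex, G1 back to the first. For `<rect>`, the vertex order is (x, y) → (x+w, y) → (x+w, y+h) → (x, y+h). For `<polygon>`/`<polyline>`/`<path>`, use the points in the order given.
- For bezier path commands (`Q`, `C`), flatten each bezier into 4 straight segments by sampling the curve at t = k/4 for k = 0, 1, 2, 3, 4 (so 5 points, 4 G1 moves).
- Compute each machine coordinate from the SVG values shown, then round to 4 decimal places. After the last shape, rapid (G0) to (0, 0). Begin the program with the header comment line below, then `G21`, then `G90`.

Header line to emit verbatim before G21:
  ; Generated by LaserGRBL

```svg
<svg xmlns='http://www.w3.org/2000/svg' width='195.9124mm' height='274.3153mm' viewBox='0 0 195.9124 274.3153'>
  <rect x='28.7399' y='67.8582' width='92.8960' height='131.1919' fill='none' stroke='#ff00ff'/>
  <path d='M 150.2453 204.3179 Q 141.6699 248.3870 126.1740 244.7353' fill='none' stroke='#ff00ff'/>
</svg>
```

; Generated by LaserGRBL
G21
G90
G0 X28.7399 Y206.4571
M4 S671
G1 X121.6359 Y206.4571 F1962
G1 X121.6359 Y75.2652 F1962
G1 X28.7399 Y75.2652 F1962
G1 X28.7399 Y206.4571 F1962
M5
G0 X150.2453 Y69.9974
M4 S671
G1 X145.5251 Y50.9454 F1962
G1 X139.9398 Y37.8585 F1962
G1 X133.4894 Y30.7367 F1962
G1 X126.1740 Y29.5800 F1962
M5
G0 X0.0000 Y0.0000

1 u = 1 mm; y_m = 274.3153 − y.

[1] `<rect>` rectangle, #ff00ff→score S671 F1962: (28.7399,206.4571) → (121.6359,206.4571) → (121.6359,75.2652) → (28.7399,75.2652) → (28.7399,206.4571) (closed)

[2] `<path>` quadratic bezier, #ff00ff→score S671 F1962: (150.2453,69.9974) → (145.5251,50.9454) → (139.9398,37.8585) → (133.4894,30.7367) → (126.1740,29.5800)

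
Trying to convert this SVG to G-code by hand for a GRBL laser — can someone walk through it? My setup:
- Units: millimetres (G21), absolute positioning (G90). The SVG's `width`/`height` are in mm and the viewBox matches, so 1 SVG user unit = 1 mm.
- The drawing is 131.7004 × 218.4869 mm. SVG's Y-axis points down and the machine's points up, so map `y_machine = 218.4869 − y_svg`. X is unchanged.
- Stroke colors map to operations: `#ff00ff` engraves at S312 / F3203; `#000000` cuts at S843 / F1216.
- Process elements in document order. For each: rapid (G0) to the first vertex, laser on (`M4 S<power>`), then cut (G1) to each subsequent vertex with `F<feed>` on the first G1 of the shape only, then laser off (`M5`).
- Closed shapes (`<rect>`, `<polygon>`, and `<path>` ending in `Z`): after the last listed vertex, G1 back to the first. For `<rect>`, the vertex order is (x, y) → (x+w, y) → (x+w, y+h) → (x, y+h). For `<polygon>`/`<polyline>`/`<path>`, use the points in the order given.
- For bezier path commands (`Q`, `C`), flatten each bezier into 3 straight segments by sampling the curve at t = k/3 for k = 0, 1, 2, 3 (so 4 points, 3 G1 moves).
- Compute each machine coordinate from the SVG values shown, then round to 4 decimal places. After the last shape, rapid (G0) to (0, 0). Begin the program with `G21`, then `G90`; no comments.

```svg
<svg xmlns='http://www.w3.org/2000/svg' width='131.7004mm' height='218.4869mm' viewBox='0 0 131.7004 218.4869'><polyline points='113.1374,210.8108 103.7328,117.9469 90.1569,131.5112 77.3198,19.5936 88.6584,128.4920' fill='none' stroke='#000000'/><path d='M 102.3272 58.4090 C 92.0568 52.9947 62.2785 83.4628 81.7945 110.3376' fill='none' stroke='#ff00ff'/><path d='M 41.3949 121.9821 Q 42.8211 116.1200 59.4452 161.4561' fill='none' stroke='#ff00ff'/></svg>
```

1 u = 1 mm; y_m = 218.4869 − y.

[1] `<polyline>` open polyline, #000000→cut S843 F1216: (113.1374,7.6761) → (103.7328,100.5400) → (90.1569,86.9757) → (77.3198,198.8933) → (88.6584,89.9949)

[2] `<path>` cubic bezier, #ff00ff→engrave S312 F3203: (102.3272,160.0779) → (88.1024,154.9935) → (76.1617,134.7598) → (81.7945,108.1493)

[3] `<path>` quadratic bezier, #ff00ff→engrave S312 F3203: (41.3949,96.5048) → (44.0344,94.7242) → (50.0511,81.5662) → (59.4452,57.0308)

G21
G90
G0 X113.1374 Y7.6761
M4 S843
G1 X103.7328 Y100.5400 F1216
G1 X90.1569 Y86.9757
G1 X77.3198 Y198.8933
G1 X88.6584 Y89.9949
M5
G0 X102.3272 Y160.0779
M4 S312
G1 X88.1024 Y154.9935 F3203
G1 X76.1617 Y134.7598
G1 X81.7945 Y108.1493
M5
G0 X41.3949 Y96.5048
M4 S312
G1 X44.0344 Y94.7242 F3203
G1 X50.0511 Y81.5662
G1 X59.4452 Y57.0308
M5
G0 X0.0000 Y0.0000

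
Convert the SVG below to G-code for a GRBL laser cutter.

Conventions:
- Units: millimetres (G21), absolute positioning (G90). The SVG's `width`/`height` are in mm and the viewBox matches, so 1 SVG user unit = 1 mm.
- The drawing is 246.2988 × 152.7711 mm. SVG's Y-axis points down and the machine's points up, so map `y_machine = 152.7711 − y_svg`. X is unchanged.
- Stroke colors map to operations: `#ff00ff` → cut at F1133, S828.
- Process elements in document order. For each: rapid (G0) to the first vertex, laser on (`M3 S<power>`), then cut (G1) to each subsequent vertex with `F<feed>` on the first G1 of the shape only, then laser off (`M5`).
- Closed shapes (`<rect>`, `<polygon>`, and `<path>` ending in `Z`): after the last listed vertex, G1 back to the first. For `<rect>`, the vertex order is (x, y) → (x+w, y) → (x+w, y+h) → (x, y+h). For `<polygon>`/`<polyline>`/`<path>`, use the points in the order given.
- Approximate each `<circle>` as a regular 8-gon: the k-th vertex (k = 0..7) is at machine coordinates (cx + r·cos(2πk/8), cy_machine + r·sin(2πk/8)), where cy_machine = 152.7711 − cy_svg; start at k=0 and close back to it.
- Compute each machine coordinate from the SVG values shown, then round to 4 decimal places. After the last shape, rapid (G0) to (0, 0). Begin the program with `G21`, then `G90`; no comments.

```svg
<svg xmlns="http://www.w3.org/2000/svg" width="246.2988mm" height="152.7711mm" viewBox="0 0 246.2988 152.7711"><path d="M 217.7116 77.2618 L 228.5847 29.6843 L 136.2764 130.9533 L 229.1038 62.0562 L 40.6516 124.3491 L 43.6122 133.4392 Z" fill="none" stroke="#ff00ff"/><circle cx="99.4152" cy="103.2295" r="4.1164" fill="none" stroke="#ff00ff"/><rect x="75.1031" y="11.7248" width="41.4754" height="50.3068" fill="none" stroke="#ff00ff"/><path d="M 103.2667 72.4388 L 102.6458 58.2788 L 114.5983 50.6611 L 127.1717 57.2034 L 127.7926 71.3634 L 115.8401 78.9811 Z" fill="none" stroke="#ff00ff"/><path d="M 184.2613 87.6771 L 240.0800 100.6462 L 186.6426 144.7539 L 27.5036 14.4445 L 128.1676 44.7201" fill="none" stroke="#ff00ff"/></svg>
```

Since the viewBox matches the mm dimensions, user units are millimetres directly. The only transform is the Y-flip y_m = 152.7711 − y_svg.

Shape 1 is a closed polygon drawn with `<path>`. Its stroke #ff00ff means cut at S828, F1133. After flipping Y the toolpath is (217.7116,75.5093) → (228.5847,123.0868) → (136.2764,21.8178) → (229.1038,90.7149) → (40.6516,28.4220) → (43.6122,19.3319) → (217.7116,75.5093), returning to the start.

Shape 2 is a circle drawn with `<circle>`. Its stroke #ff00ff means cut at S828, F1133. After flipping Y the toolpath is (103.5316,49.5416) → (102.3259,52.4523) → (99.4152,53.6580) → (96.5045,52.4523) → (95.2988,49.5416) → (96.5045,46.6309) → (99.4152,45.4252) → (102.3259,46.6309) → (103.5316,49.5416), returning to the start.

Shape 3 is a rectangle drawn with `<rect>`. Its stroke #ff00ff means cut at S828, F1133. After flipping Y the toolpath is (75.1031,141.0463) → (116.5785,141.0463) → (116.5785,90.7395) → (75.1031,90.7395) → (75.1031,141.0463), returning to the start.

Shape 4 is a regular polygon drawn with `<path>`. Its stroke #ff00ff means cut at S828, F1133. After flipping Y the toolpath is (103.2667,80.3323) → (102.6458,94.4923) → (114.5983,102.1100) → (127.1717,95.5677) → (127.7926,81.4077) → (115.8401,73.7900) → (103.2667,80.3323), returning to the start.

Shape 5 is a open polyline drawn with `<path>`. Its stroke #ff00ff means cut at S828, F1133. After flipping Y the toolpath is (184.2613,65.0940) → (240.0800,52.1249) → (186.6426,8.0172) → (27.5036,138.3266) → (128.1676,108.0510).

G21
G90
G0 X217.7116 Y75.5093
M3 S828
G1 X228.5847 Y123.0868 F1133
G1 X136.2764 Y21.8178
G1 X229.1038 Y90.7149
G1 X40.6516 Y28.4220
G1 X43.6122 Y19.3319
G1 X217.7116 Y75.5093
M5
G0 X103.5316 Y49.5416
M3 S828
G1 X102.3259 Y52.4523 F1133
G1 X99.4152 Y53.6580
G1 X96.5045 Y52.4523
G1 X95.2988 Y49.5416
G1 X96.5045 Y46.6309
G1 X99.4152 Y45.4252
G1 X102.3259 Y46.6309
G1 X103.5316 Y49.5416
M5
G0 X75.1031 Y141.0463
M3 S828
G1 X116.5785 Y141.0463 F1133
G1 X116.5785 Y90.7395
G1 X75.1031 Y90.7395
G1 X75.1031 Y141.0463
M5
G0 X103.2667 Y80.3323
M3 S828
G1 X102.6458 Y94.4923 F1133
G1 X114.5983 Y102.1100
G1 X127.1717 Y95.5677
G1 X127.7926 Y81.4077
G1 X115.8401 Y73.7900
G1 X103.2667 Y80.3323
M5
G0 X184.2613 Y65.0940
M3 S828
G1 X240.0800 Y52.1249 F1133
G1 X186.6426 Y8.0172
G1 X27.5036 Y138.3266
G1 X128.1676 Y108.0510
M5
G0 X0.0000 Y0.0000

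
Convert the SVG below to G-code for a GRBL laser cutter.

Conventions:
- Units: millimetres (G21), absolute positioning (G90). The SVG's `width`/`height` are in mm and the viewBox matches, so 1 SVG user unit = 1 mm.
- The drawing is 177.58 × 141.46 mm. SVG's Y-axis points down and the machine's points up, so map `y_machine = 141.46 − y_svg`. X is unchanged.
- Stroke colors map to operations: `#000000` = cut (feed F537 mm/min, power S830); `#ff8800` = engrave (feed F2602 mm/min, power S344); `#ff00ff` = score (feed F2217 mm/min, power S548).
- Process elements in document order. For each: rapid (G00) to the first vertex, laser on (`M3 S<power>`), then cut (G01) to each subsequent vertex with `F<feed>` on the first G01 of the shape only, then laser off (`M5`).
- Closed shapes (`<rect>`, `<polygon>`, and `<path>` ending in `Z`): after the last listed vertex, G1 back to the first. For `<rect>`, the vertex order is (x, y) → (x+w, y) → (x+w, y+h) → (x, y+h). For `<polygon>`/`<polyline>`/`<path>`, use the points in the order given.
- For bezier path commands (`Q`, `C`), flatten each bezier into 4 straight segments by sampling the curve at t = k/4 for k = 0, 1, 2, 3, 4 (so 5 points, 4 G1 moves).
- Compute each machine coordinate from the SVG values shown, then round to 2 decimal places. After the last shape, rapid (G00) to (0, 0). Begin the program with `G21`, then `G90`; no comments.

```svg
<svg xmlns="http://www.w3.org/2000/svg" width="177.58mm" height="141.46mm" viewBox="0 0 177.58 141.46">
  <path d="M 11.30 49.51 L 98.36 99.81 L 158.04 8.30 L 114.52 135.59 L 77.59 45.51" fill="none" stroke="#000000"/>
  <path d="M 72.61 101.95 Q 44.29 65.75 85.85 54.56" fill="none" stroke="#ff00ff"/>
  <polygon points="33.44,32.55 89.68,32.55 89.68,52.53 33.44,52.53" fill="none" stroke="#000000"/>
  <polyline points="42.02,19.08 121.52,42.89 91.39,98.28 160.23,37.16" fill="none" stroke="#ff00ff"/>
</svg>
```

G21
G90
G00 X11.30 Y91.95
M3 S830
G01 X98.36 Y41.65 F537
G01 X158.04 Y133.16
G01 X114.52 Y5.87
G01 X77.59 Y95.95
M5
G00 X72.61 Y39.51
M3 S548
G01 X62.82 Y56.05 F2217
G01 X61.76 Y69.46
G01 X69.44 Y79.74
G01 X85.85 Y86.90
M5
G00 X33.44 Y108.91
M3 S830
G01 X89.68 Y108.91 F537
G01 X89.68 Y88.93
G01 X33.44 Y88.93
G01 X33.44 Y108.91
M5
G00 X42.02 Y122.38
M3 S548
G01 X121.52 Y98.57 F2217
G01 X91.39 Y43.18
G01 X160.23 Y104.30
M5
G00 X0.00 Y0.00

Since the viewBox matches the mm dimensions, user units are millimetres directly. The only transform is the Y-flip y_m = 141.46 − y_svg.

Shape 1 is a open polyline drawn with `<path>`. Its stroke #000000 means cut at S830, F537. After flipping Y the toolpath is (11.30,91.95) → (98.36,41.65) → (158.04,133.16) → (114.52,5.87) → (77.59,95.95).

Shape 2 is a quadratic bezier drawn with `<path>`. Its stroke #ff00ff means score at S548, F2217. After flipping Y the toolpath is (72.61,39.51) → (62.82,56.05) → (61.76,69.46) → (69.44,79.74) → (85.85,86.90).

Shape 3 is a rectangle drawn with `<polygon>`. Its stroke #000000 means cut at S830, F537. After flipping Y the toolpath is (33.44,108.91) → (89.68,108.91) → (89.68,88.93) → (33.44,88.93) → (33.44,108.91), returning to the start.

Shape 4 is a open polyline drawn with `<polyline>`. Its stroke #ff00ff means score at S548, F2217. After flipping Y the toolpath is (42.02,122.38) → (121.52,98.57) → (91.39,43.18) → (160.23,104.30).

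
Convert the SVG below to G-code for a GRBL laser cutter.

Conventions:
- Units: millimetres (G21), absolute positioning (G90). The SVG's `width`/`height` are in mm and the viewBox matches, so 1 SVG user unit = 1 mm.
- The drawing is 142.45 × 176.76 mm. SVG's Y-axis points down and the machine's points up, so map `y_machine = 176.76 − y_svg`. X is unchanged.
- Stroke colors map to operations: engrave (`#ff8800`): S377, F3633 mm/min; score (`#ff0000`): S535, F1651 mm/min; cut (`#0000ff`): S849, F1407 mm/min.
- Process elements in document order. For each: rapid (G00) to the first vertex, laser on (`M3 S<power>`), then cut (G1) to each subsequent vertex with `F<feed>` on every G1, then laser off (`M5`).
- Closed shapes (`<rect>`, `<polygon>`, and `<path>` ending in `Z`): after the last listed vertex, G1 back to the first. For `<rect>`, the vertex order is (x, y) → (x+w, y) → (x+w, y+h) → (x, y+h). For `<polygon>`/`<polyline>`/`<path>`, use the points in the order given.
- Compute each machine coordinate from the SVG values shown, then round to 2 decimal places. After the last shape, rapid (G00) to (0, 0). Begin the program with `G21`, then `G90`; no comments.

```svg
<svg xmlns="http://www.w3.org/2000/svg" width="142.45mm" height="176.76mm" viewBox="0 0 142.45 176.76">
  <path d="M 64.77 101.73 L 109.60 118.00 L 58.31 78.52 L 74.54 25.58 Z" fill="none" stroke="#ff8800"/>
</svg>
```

viewBox `0 0 142.45 176.76` with mm width/height → 1 unit = 1 mm. Flip: y_m = 176.76 − y_svg.

**Shape 1** — `<path>` closed polygon, stroke `#ff8800` → engrave (S377, F3633). Machine vertices: (64.77,75.03) → (109.60,58.76) → (58.31,98.24) → (74.54,151.18) → (64.77,75.03). Closed: final G1 returns to the first vertex.

G21
G90
G00 X64.77 Y75.03
M3 S377
G1 X109.60 Y58.76 F3633
G1 X58.31 Y98.24 F3633
G1 X74.54 Y151.18 F3633
G1 X64.77 Y75.03 F3633
M5
G00 X0.00 Y0.00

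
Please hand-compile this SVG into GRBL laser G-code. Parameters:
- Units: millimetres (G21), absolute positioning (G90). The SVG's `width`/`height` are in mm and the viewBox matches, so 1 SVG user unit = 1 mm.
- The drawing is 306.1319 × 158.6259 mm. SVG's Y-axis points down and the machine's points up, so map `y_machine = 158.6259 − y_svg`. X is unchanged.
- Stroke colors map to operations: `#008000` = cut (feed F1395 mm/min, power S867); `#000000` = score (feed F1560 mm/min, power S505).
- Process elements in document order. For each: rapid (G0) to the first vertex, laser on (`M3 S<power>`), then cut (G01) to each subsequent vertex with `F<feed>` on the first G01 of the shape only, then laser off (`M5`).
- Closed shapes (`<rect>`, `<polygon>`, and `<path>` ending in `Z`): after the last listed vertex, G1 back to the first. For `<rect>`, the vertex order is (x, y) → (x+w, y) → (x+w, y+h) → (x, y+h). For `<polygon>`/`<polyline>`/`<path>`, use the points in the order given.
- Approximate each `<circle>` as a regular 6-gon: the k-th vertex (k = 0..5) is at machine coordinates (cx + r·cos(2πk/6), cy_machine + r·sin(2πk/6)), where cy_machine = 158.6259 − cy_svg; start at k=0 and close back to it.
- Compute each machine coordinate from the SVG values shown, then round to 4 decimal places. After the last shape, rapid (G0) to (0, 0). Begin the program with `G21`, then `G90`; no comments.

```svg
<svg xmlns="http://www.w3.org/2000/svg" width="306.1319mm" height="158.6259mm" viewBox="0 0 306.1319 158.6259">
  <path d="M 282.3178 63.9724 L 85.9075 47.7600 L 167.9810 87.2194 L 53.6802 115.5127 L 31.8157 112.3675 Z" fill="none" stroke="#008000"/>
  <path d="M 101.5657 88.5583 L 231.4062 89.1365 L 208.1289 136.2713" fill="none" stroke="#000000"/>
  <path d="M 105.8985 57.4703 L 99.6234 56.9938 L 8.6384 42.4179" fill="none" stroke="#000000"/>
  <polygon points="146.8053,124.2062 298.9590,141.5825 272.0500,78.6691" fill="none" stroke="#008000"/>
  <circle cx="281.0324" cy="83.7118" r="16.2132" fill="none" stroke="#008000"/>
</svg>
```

G21
G90
G0 X282.3178 Y94.6535
M3 S867
G01 X85.9075 Y110.8659 F1395
G01 X167.9810 Y71.4065
G01 X53.6802 Y43.1132
G01 X31.8157 Y46.2584
G01 X282.3178 Y94.6535
M5
G0 X101.5657 Y70.0676
M3 S505
G01 X231.4062 Y69.4894 F1560
G01 X208.1289 Y22.3546
M5
G0 X105.8985 Y101.1556
M3 S505
G01 X99.6234 Y101.6321 F1560
G01 X8.6384 Y116.2080
M5
G0 X146.8053 Y34.4197
M3 S867
G01 X298.9590 Y17.0434 F1395
G01 X272.0500 Y79.9568
G01 X146.8053 Y34.4197
M5
G0 X297.2456 Y74.9141
M3 S867
G01 X289.1390 Y88.9551 F1395
G01 X272.9258 Y88.9551
G01 X264.8192 Y74.9141
G01 X272.9258 Y60.8731
G01 X289.1390 Y60.8731
G01 X297.2456 Y74.9141
M5
G0 X0.0000 Y0.0000

viewBox `0 0 306.1319 158.6259` with mm width/height → 1 unit = 1 mm. Flip: y_m = 158.6259 − y_svg.

**Shape 1** — `<path>` closed polygon, stroke `#008000` → cut (S867, F1395). Machine vertices: (282.3178,94.6535) → (85.9075,110.8659) → (167.9810,71.4065) → (53.6802,43.1132) → (31.8157,46.2584) → (282.3178,94.6535). Closed: final G1 returns to the first vertex.

**Shape 2** — `<path>` open polyline, stroke `#000000` → score (S505, F1560). Machine vertices: (101.5657,70.0676) → (231.4062,69.4894) → (208.1289,22.3546). Open path.

**Shape 3** — `<path>` open polyline, stroke `#000000` → score (S505, F1560). Machine vertices: (105.8985,101.1556) → (99.6234,101.6321) → (8.6384,116.2080). Open path.

**Shape 4** — `<polygon>` closed polygon, stroke `#008000` → cut (S867, F1395). Machine vertices: (146.8053,34.4197) → (298.9590,17.0434) → (272.0500,79.9568) → (146.8053,34.4197). Closed: final G1 returns to the first vertex.

**Shape 5** — `<circle>` circle, stroke `#008000` → cut (S867, F1395). Machine vertices: (297.2456,74.9141) → (289.1390,88.9551) → (272.9258,88.9551) → (264.8192,74.9141) → (272.9258,60.8731) → (289.1390,60.8731) → (297.2456,74.9141). Closed: final G1 returns to the first vertex.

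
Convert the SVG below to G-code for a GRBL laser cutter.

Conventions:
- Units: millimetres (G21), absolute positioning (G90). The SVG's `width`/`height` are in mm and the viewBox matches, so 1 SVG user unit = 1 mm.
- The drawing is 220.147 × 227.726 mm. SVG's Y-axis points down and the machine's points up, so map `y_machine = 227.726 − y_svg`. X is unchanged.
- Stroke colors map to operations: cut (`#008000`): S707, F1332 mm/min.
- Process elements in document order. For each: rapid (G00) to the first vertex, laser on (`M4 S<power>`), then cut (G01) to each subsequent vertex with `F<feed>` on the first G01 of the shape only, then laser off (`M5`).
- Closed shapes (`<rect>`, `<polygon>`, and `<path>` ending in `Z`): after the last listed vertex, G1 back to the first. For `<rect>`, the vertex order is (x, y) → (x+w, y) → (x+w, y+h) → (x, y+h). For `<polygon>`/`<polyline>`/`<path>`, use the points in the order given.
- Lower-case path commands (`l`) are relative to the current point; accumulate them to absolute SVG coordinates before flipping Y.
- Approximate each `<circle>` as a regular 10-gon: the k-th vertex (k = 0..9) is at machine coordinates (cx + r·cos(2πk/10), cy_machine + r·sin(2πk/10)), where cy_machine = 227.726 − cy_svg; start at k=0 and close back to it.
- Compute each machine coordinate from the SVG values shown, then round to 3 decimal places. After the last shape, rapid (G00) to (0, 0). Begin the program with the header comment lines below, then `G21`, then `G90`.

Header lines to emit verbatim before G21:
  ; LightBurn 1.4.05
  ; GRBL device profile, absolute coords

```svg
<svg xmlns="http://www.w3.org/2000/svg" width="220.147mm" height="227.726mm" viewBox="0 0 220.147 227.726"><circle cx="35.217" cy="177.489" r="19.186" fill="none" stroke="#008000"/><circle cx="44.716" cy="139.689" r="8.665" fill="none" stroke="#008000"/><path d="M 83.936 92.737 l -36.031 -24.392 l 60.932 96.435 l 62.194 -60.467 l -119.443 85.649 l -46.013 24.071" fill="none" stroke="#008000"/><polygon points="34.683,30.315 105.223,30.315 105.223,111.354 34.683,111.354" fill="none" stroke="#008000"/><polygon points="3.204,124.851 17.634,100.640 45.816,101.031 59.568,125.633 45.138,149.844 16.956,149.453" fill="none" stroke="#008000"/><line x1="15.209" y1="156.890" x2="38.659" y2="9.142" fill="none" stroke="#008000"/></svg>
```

1 u = 1 mm; y_m = 227.726 − y.

[1] `<circle>` circle, #008000→cut S707 F1332: (54.403,50.237) → (50.739,61.514) → (41.146,68.484) → (29.288,68.484) → (19.695,61.514) → (16.031,50.237) → (19.695,38.960) → (29.288,31.990) → (41.146,31.990) → (50.739,38.960) → (54.403,50.237) (closed)

[2] `<circle>` circle, #008000→cut S707 F1332: (53.381,88.037) → (51.726,93.130) → (47.394,96.278) → (42.038,96.278) → (37.706,93.130) → (36.051,88.037) → (37.706,82.944) → (42.038,79.796) → (47.394,79.796) → (51.726,82.944) → (53.381,88.037) (closed)

[3] `<path>` open polyline, #008000→cut S707 F1332: (83.936,134.989) → (47.905,159.381) → (108.837,62.946) → (171.031,123.413) → (51.588,37.764) → (5.575,13.693)

[4] `<polygon>` rectangle, #008000→cut S707 F1332: (34.683,197.411) → (105.223,197.411) → (105.223,116.372) → (34.683,116.372) → (34.683,197.411) (closed)

[5] `<polygon>` regular polygon, #008000→cut S707 F1332: (3.204,102.875) → (17.634,127.086) → (45.816,126.695) → (59.568,102.093) → (45.138,77.882) → (16.956,78.273) → (3.204,102.875) (closed)

[6] `<line>` line segment, #008000→cut S707 F1332: (15.209,70.836) → (38.659,218.584)

; LightBurn 1.4.05
; GRBL device profile, absolute coords
G21
G90
G00 X54.403 Y50.237
M4 S707
G01 X50.739 Y61.514 F1332
G01 X41.146 Y68.484
G01 X29.288 Y68.484
G01 X19.695 Y61.514
G01 X16.031 Y50.237
G01 X19.695 Y38.960
G01 X29.288 Y31.990
G01 X41.146 Y31.990
G01 X50.739 Y38.960
G01 X54.403 Y50.237
M5
G00 X53.381 Y88.037
M4 S707
G01 X51.726 Y93.130 F1332
G01 X47.394 Y96.278
G01 X42.038 Y96.278
G01 X37.706 Y93.130
G01 X36.051 Y88.037
G01 X37.706 Y82.944
G01 X42.038 Y79.796
G01 X47.394 Y79.796
G01 X51.726 Y82.944
G01 X53.381 Y88.037
M5
G00 X83.936 Y134.989
M4 S707
G01 X47.905 Y159.381 F1332
G01 X108.837 Y62.946
G01 X171.031 Y123.413
G01 X51.588 Y37.764
G01 X5.575 Y13.693
M5
G00 X34.683 Y197.411
M4 S707
G01 X105.223 Y197.411 F1332
G01 X105.223 Y116.372
G01 X34.683 Y116.372
G01 X34.683 Y197.411
M5
G00 X3.204 Y102.875
M4 S707
G01 X17.634 Y127.086 F1332
G01 X45.816 Y126.695
G01 X59.568 Y102.093
G01 X45.138 Y77.882
G01 X16.956 Y78.273
G01 X3.204 Y102.875
M5
G00 X15.209 Y70.836
M4 S707
G01 X38.659 Y218.584 F1332
M5
G00 X0.000 Y0.000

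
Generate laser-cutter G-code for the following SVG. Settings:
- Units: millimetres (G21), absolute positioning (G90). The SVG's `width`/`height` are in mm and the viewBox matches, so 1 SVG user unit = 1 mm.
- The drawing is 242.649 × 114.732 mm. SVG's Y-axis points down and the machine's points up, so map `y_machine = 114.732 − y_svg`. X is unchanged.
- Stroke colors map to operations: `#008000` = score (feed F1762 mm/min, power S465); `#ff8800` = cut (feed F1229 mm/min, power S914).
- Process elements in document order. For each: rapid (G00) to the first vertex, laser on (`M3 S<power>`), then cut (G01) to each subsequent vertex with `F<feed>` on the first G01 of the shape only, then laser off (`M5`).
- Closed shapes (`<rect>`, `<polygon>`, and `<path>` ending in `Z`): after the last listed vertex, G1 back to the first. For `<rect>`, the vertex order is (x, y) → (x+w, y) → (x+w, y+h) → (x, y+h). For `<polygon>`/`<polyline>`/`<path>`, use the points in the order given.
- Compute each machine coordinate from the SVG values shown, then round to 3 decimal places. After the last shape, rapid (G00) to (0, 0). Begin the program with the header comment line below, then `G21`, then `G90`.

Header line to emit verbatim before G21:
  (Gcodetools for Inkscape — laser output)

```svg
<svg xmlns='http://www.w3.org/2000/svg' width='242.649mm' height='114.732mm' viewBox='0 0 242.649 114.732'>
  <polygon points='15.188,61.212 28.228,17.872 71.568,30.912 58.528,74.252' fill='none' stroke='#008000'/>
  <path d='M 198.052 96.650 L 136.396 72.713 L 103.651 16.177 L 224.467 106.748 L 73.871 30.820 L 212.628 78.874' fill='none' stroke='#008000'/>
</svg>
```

(Gcodetools for Inkscape — laser output)
G21
G90
G00 X15.188 Y53.520
M3 S465
G01 X28.228 Y96.860 F1762
G01 X71.568 Y83.820
G01 X58.528 Y40.480
G01 X15.188 Y53.520
M5
G00 X198.052 Y18.082
M3 S465
G01 X136.396 Y42.019 F1762
G01 X103.651 Y98.555
G01 X224.467 Y7.984
G01 X73.871 Y83.912
G01 X212.628 Y35.858
M5
G00 X0.000 Y0.000

Since the viewBox matches the mm dimensions, user units are millimetres directly. The only transform is the Y-flip y_m = 114.732 − y_svg.

Shape 1 is a regular polygon drawn with `<polygon>`. Its stroke #008000 means score at S465, F1762. After flipping Y the toolpath is (15.188,53.520) → (28.228,96.860) → (71.568,83.820) → (58.528,40.480) → (15.188,53.520), returning to the start.

Shape 2 is a open polyline drawn with `<path>`. Its stroke #008000 means score at S465, F1762. After flipping Y the toolpath is (198.052,18.082) → (136.396,42.019) → (103.651,98.555) → (224.467,7.984) → (73.871,83.912) → (212.628,35.858).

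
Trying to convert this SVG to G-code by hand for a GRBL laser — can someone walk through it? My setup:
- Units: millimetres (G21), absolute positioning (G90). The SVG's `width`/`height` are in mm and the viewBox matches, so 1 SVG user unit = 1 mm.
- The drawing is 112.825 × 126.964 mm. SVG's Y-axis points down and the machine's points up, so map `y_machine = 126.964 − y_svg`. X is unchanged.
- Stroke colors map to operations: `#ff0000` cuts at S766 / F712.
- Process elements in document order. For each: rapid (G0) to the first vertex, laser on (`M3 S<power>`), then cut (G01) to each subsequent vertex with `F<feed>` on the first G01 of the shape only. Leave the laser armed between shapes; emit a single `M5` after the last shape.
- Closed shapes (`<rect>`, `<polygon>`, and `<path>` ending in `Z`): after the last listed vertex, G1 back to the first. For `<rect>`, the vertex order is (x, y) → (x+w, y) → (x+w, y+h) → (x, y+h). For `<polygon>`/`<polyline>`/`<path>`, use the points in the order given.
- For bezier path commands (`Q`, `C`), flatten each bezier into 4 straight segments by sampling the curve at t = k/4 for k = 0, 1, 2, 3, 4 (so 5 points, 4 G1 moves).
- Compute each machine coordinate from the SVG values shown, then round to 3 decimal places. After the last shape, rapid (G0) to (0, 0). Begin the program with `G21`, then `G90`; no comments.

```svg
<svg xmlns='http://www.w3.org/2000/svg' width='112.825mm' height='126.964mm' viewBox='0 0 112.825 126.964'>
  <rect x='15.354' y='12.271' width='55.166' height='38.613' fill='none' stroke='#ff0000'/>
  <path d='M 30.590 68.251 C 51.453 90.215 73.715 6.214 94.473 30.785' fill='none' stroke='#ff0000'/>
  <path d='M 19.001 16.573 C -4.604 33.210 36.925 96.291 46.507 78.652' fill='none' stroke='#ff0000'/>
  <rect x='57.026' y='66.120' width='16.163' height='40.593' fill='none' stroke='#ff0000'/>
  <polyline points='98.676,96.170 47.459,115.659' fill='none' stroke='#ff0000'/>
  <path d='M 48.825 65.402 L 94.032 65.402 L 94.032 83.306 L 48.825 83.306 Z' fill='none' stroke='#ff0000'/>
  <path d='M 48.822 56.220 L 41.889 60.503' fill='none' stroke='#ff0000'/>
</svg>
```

1 u = 1 mm; y_m = 126.964 − y.

[1] `<rect>` rectangle, #ff0000→cut S766 F712: (15.354,114.693) → (70.520,114.693) → (70.520,76.080) → (15.354,76.080) → (15.354,114.693) (closed)

[2] `<path>` cubic bezier, #ff0000→cut S766 F712: (30.590,58.713) → (46.454,58.756) → (62.571,78.424) → (78.668,97.602) → (94.473,96.179)

[3] `<path>` cubic bezier, #ff0000→cut S766 F712: (19.001,110.391) → (11.993,91.192) → (20.309,66.498) → (34.847,48.231) → (46.507,48.312)

[4] `<rect>` rectangle, #ff0000→cut S766 F712: (57.026,60.844) → (73.189,60.844) → (73.189,20.251) → (57.026,20.251) → (57.026,60.844) (closed)

[5] `<polyline>` line segment, #ff0000→cut S766 F712: (98.676,30.794) → (47.459,11.305)

[6] `<path>` rectangle, #ff0000→cut S766 F712: (48.825,61.562) → (94.032,61.562) → (94.032,43.658) → (48.825,43.658) → (48.825,61.562) (closed)

[7] `<path>` line segment, #ff0000→cut S766 F712: (48.822,70.744) → (41.889,66.461)

G21
G90
G0 X15.354 Y114.693
M3 S766
G01 X70.520 Y114.693 F712
G01 X70.520 Y76.080
G01 X15.354 Y76.080
G01 X15.354 Y114.693
G0 X30.590 Y58.713
M3 S766
G01 X46.454 Y58.756 F712
G01 X62.571 Y78.424
G01 X78.668 Y97.602
G01 X94.473 Y96.179
G0 X19.001 Y110.391
M3 S766
G01 X11.993 Y91.192 F712
G01 X20.309 Y66.498
G01 X34.847 Y48.231
G01 X46.507 Y48.312
G0 X57.026 Y60.844
M3 S766
G01 X73.189 Y60.844 F712
G01 X73.189 Y20.251
G01 X57.026 Y20.251
G01 X57.026 Y60.844
G0 X98.676 Y30.794
M3 S766
G01 X47.459 Y11.305 F712
G0 X48.825 Y61.562
M3 S766
G01 X94.032 Y61.562 F712
G01 X94.032 Y43.658
G01 X48.825 Y43.658
G01 X48.825 Y61.562
G0 X48.822 Y70.744
M3 S766
G01 X41.889 Y66.461 F712
M5
G0 X0.000 Y0.000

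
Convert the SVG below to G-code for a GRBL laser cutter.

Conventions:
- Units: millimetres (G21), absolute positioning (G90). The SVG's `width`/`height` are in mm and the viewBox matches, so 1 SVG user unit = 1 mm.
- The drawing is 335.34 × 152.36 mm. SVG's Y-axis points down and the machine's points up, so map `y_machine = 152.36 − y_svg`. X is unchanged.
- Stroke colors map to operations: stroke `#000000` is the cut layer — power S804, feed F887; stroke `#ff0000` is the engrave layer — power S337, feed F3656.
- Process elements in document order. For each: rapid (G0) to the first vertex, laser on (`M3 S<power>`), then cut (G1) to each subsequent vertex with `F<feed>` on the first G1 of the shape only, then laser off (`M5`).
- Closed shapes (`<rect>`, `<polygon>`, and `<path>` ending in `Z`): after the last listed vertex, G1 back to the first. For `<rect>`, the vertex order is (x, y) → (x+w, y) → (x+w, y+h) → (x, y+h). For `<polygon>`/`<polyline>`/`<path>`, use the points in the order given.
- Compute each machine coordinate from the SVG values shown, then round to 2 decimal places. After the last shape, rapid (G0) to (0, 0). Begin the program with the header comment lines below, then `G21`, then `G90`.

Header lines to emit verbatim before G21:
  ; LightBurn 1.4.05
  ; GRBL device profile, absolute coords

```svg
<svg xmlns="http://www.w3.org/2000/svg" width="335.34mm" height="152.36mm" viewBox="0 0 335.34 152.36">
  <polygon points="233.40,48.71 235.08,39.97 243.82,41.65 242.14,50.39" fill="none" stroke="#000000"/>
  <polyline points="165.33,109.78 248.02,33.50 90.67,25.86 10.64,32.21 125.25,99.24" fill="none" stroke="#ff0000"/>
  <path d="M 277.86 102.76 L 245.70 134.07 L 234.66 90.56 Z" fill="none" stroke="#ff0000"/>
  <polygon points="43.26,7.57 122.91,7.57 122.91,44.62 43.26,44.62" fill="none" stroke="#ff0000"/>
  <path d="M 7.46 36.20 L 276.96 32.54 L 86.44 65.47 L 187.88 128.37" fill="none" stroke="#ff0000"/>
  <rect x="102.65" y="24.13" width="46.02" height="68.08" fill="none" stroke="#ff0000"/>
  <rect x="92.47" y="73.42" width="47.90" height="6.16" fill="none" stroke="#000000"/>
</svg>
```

Since the viewBox matches the mm dimensions, user units are millimetres directly. The only transform is the Y-flip y_m = 152.36 − y_svg.

Shape 1 is a regular polygon drawn with `<polygon>`. Its stroke #000000 means cut at S804, F887. After flipping Y the toolpath is (233.40,103.65) → (235.08,112.39) → (243.82,110.71) → (242.14,101.97) → (233.40,103.65), returning to the start.

Shape 2 is a open polyline drawn with `<polyline>`. Its stroke #ff0000 means engrave at S337, F3656. After flipping Y the toolpath is (165.33,42.58) → (248.02,118.86) → (90.67,126.50) → (10.64,120.15) → (125.25,53.12).

Shape 3 is a regular polygon drawn with `<path>`. Its stroke #ff0000 means engrave at S337, F3656. After flipping Y the toolpath is (277.86,49.60) → (245.70,18.29) → (234.66,61.80) → (277.86,49.60), returning to the start.

Shape 4 is a rectangle drawn with `<polygon>`. Its stroke #ff0000 means engrave at S337, F3656. After flipping Y the toolpath is (43.26,144.79) → (122.91,144.79) → (122.91,107.74) → (43.26,107.74) → (43.26,144.79), returning to the start.

Shape 5 is a open polyline drawn with `<path>`. Its stroke #ff0000 means engrave at S337, F3656. After flipping Y the toolpath is (7.46,116.16) → (276.96,119.82) → (86.44,86.89) → (187.88,23.99).

Shape 6 is a rectangle drawn with `<rect>`. Its stroke #ff0000 means engrave at S337, F3656. After flipping Y the toolpath is (102.65,128.23) → (148.67,128.23) → (148.67,60.15) → (102.65,60.15) → (102.65,128.23), returning to the start.

Shape 7 is a rectangle drawn with `<rect>`. Its stroke #000000 means cut at S804, F887. After flipping Y the toolpath is (92.47,78.94) → (140.37,78.94) → (140.37,72.78) → (92.47,72.78) → (92.47,78.94), returning to the start.

; LightBurn 1.4.05
; GRBL device profile, absolute coords
G21
G90
G0 X233.40 Y103.65
M3 S804
G1 X235.08 Y112.39 F887
G1 X243.82 Y110.71
G1 X242.14 Y101.97
G1 X233.40 Y103.65
M5
G0 X165.33 Y42.58
M3 S337
G1 X248.02 Y118.86 F3656
G1 X90.67 Y126.50
G1 X10.64 Y120.15
G1 X125.25 Y53.12
M5
G0 X277.86 Y49.60
M3 S337
G1 X245.70 Y18.29 F3656
G1 X234.66 Y61.80
G1 X277.86 Y49.60
M5
G0 X43.26 Y144.79
M3 S337
G1 X122.91 Y144.79 F3656
G1 X122.91 Y107.74
G1 X43.26 Y107.74
G1 X43.26 Y144.79
M5
G0 X7.46 Y116.16
M3 S337
G1 X276.96 Y119.82 F3656
G1 X86.44 Y86.89
G1 X187.88 Y23.99
M5
G0 X102.65 Y128.23
M3 S337
G1 X148.67 Y128.23 F3656
G1 X148.67 Y60.15
G1 X102.65 Y60.15
G1 X102.65 Y128.23
M5
G0 X92.47 Y78.94
M3 S804
G1 X140.37 Y78.94 F887
G1 X140.37 Y72.78
G1 X92.47 Y72.78
G1 X92.47 Y78.94
M5
G0 X0.00 Y0.00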